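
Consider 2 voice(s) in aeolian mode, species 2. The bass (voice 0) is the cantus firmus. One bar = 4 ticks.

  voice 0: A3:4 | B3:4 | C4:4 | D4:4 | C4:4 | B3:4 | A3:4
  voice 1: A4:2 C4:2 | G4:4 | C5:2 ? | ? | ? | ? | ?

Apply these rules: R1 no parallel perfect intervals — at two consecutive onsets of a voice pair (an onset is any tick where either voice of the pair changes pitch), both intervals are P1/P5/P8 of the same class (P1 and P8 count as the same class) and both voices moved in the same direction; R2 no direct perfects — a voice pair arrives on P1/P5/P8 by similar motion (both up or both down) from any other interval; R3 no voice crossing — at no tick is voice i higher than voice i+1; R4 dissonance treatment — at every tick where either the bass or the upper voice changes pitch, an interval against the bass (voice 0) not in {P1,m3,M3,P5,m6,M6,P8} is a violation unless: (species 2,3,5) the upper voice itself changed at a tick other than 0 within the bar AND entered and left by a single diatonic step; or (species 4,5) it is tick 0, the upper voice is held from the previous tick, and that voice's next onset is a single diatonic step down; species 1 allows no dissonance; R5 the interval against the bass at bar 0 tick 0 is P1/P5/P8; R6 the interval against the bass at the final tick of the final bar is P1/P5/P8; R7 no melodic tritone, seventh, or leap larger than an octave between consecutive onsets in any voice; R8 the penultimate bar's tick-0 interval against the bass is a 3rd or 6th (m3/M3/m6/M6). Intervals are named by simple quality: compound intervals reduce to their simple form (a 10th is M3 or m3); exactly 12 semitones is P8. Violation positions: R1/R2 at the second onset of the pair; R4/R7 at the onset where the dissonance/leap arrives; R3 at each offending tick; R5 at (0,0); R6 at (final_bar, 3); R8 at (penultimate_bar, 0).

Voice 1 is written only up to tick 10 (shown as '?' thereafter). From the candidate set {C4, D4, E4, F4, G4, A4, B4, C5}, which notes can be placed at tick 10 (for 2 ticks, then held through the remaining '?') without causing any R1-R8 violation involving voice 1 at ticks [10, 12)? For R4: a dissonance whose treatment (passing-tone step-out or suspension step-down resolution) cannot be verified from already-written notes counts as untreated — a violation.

{A4, C4, C5, E4, G4}

C4: legal
D4: violates R4,R7
E4: legal
F4: violates R4
G4: legal
A4: legal
B4: violates R4
C5: legal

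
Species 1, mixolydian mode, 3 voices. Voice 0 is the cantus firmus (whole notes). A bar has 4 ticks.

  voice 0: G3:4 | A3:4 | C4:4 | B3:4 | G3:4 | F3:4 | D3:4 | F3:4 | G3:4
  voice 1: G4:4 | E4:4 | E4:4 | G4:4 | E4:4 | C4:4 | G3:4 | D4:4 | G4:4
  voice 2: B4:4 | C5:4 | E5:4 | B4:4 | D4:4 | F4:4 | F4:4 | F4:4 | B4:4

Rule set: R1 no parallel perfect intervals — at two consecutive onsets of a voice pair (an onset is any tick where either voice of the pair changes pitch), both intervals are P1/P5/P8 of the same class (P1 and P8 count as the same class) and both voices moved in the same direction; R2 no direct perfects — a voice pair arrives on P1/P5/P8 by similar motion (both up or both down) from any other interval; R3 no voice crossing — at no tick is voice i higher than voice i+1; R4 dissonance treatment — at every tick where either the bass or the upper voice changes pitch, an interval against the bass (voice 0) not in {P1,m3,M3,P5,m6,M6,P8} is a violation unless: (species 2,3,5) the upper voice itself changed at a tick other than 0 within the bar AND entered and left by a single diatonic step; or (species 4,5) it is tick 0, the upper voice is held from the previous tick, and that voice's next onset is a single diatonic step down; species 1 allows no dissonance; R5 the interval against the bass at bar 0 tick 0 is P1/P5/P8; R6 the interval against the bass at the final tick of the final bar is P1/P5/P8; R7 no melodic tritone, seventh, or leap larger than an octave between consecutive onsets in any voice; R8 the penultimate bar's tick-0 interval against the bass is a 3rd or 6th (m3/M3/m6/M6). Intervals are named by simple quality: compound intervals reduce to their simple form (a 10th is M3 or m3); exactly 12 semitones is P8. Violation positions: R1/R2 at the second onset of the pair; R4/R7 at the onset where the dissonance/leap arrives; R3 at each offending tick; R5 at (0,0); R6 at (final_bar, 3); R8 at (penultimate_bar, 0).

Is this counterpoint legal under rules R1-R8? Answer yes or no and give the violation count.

No (13 violations)

bar 0: v0=G3 v1=G4 v2=B4 (M3)
bar 1: v0=A3 v1=E4 v2=C5 (m3)
bar 2: v0=C4 v1=E4 v2=E5 (M3)
bar 3: v0=B3 v1=G4 v2=B4 (P8)
bar 4: v0=G3 v1=E4 v2=D4 (P5)
bar 5: v0=F3 v1=C4 v2=F4 (P8)
bar 6: v0=D3 v1=G3 v2=F4 (m3)
bar 7: v0=F3 v1=D4 v2=F4 (P8)
bar 8: v0=G3 v1=G4 v2=B4 (M3)
  R5 @ bar0.0: opens on M3
  R2 @ bar3.0: C4/E5 M3 -> B3/B4 P8 similar
  R2 @ bar4.0: B3/B4 P8 -> G3/D4 P5 similar
  R3 @ bar4.0: E4 above D4
  R3 @ bar4.1: E4 above D4
  R3 @ bar4.2: E4 above D4
  R3 @ bar4.3: E4 above D4
  R2 @ bar5.0: G3/E4 M6 -> F3/C4 P5 similar
  R4 @ bar6.0: D3/G3 P4 untreated
  R8 @ bar7.0: penult P8 not 3rd/6th
  R2 @ bar8.0: F3/D4 M6 -> G3/G4 P8 similar
  R7 @ bar8.0: F4->B4 leap 6st
  R6 @ bar8.3: closes on M3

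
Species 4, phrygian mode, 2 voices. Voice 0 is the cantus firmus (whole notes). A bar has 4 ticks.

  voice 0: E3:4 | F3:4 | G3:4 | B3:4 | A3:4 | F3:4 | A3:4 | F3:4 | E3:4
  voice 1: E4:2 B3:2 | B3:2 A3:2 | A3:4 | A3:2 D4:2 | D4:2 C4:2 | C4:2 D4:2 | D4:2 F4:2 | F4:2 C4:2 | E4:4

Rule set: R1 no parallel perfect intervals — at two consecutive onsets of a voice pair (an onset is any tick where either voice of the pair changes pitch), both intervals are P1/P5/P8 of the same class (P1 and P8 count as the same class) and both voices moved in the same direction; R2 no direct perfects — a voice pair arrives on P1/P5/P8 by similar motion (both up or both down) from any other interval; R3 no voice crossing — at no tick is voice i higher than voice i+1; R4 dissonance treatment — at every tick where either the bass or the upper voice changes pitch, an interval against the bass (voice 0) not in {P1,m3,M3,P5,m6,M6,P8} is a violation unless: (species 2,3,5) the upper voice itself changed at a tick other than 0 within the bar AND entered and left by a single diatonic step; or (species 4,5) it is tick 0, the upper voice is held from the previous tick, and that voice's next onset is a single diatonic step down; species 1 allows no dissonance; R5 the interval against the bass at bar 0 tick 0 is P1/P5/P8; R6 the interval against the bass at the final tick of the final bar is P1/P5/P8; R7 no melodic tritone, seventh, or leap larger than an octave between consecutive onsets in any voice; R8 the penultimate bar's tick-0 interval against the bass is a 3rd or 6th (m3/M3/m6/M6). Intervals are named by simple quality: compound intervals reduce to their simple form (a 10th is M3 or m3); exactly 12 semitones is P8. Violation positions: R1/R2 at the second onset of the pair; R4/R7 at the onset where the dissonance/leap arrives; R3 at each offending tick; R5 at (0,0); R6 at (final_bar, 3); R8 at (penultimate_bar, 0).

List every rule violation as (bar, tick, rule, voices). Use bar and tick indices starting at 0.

bar 0: v0=E3 v1=E4 downbeat P8
bar 1: v0=F3 v1=B3 downbeat TT
bar 2: v0=G3 v1=A3 downbeat M2
bar 3: v0=B3 v1=A3 downbeat M2
bar 4: v0=A3 v1=D4 downbeat P4
bar 5: v0=F3 v1=C4 downbeat P5
bar 6: v0=A3 v1=D4 downbeat P4
bar 7: v0=F3 v1=F4 downbeat P8
bar 8: v0=E3 v1=E4 downbeat P8
  -> R4 @ bar 2 tick 0 v(0, 1): G3/A3 M2 untreated
  -> R3 @ bar 3 tick 0 v(0, 1): B3 above A3
  -> R4 @ bar 3 tick 0 v(0, 1): B3/A3 M2 untreated
  -> R3 @ bar 3 tick 1 v(0, 1): B3 above A3
  -> R4 @ bar 6 tick 0 v(0, 1): A3/D4 P4 untreated
  -> R8 @ bar 7 tick 0 v(0, 1): penult P8 not 3rd/6th

(2, 0, R4, (0, 1))
(3, 0, R3, (0, 1))
(3, 0, R4, (0, 1))
(3, 1, R3, (0, 1))
(6, 0, R4, (0, 1))
(7, 0, R8, (0, 1))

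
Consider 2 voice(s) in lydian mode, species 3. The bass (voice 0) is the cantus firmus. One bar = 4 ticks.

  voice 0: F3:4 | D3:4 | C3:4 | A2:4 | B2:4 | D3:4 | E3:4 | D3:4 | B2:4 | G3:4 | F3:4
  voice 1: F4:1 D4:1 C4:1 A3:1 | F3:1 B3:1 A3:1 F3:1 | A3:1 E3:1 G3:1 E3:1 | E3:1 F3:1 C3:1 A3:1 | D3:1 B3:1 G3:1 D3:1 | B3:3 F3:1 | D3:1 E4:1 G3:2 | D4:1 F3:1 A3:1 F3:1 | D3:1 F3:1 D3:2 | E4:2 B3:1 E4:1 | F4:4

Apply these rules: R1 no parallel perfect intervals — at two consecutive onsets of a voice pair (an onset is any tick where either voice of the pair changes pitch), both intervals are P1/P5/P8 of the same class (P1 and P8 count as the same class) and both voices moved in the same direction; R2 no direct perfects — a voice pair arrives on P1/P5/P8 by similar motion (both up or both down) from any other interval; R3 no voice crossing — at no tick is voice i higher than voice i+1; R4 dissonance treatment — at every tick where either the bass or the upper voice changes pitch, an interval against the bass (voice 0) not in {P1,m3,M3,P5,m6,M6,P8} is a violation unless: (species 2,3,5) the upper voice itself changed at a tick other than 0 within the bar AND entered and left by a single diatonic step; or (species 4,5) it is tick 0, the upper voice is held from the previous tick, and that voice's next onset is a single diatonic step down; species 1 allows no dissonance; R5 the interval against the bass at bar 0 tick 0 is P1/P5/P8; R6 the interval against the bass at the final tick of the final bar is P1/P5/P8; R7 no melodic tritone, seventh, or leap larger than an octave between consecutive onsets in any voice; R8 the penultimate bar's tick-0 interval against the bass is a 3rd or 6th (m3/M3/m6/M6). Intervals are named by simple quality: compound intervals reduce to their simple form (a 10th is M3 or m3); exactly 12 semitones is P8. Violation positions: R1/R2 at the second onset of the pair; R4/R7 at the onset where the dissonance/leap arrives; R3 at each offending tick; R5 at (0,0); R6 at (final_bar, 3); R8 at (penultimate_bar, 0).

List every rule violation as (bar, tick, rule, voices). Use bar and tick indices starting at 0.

(1, 1, R7, (1,))
(5, 3, R7, (1,))
(6, 0, R3, (0, 1))
(6, 0, R4, (0, 1))
(6, 1, R7, (1,))
(8, 1, R4, (0, 1))
(9, 0, R7, (1,))

bar 0: v0=F3 v1=F4 downbeat P8
bar 1: v0=D3 v1=F3 downbeat m3
bar 2: v0=C3 v1=A3 downbeat M6
bar 3: v0=A2 v1=E3 downbeat P5
bar 4: v0=B2 v1=D3 downbeat m3
bar 5: v0=D3 v1=B3 downbeat M6
bar 6: v0=E3 v1=D3 downbeat M2
bar 7: v0=D3 v1=D4 downbeat P8
bar 8: v0=B2 v1=D3 downbeat m3
bar 9: v0=G3 v1=E4 downbeat M6
bar 10: v0=F3 v1=F4 downbeat P8
  -> R7 @ bar 1 tick 1 v(1,): F3->B3 leap 6st
  -> R7 @ bar 5 tick 3 v(1,): B3->F3 leap 6st
  -> R3 @ bar 6 tick 0 v(0, 1): E3 above D3
  -> R4 @ bar 6 tick 0 v(0, 1): E3/D3 M2 untreated
  -> R7 @ bar 6 tick 1 v(1,): D3->E4 leap 14st
  -> R4 @ bar 8 tick 1 v(0, 1): B2/F3 TT untreated
  -> R7 @ bar 9 tick 0 v(1,): D3->E4 leap 14st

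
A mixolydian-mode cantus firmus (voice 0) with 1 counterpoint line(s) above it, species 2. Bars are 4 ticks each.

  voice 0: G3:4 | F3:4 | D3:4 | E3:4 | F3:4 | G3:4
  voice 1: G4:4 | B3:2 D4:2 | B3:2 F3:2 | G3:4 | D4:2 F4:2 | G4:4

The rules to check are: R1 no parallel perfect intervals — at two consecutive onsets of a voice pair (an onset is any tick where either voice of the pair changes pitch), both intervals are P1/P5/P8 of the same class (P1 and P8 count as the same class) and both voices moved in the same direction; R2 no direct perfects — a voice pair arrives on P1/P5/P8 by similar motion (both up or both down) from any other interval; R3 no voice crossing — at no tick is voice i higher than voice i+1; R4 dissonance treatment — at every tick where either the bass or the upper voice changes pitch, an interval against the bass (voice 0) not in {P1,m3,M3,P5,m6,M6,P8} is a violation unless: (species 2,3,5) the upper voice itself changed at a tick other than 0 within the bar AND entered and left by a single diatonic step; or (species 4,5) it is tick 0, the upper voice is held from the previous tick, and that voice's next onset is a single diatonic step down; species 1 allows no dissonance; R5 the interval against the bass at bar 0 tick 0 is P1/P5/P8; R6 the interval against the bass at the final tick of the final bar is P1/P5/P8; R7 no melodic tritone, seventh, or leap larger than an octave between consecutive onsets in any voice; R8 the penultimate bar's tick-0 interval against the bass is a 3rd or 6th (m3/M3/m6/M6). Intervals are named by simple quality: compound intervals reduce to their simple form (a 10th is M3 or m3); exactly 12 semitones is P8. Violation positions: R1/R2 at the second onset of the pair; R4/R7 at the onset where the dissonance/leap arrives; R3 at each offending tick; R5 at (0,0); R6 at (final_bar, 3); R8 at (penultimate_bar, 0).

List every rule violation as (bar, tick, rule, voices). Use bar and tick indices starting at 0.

(1, 0, R4, (0, 1))
(2, 2, R7, (1,))
(5, 0, R1, (0, 1))

bar 0: v0=G3 v1=G4 downbeat P8
bar 1: v0=F3 v1=B3 downbeat TT
bar 2: v0=D3 v1=B3 downbeat M6
bar 3: v0=E3 v1=G3 downbeat m3
bar 4: v0=F3 v1=D4 downbeat M6
bar 5: v0=G3 v1=G4 downbeat P8
  -> R4 @ bar 1 tick 0 v(0, 1): F3/B3 TT untreated
  -> R7 @ bar 2 tick 2 v(1,): B3->F3 leap 6st
  -> R1 @ bar 5 tick 0 v(0, 1): F3/F4 P8 -> G3/G4 P8 similar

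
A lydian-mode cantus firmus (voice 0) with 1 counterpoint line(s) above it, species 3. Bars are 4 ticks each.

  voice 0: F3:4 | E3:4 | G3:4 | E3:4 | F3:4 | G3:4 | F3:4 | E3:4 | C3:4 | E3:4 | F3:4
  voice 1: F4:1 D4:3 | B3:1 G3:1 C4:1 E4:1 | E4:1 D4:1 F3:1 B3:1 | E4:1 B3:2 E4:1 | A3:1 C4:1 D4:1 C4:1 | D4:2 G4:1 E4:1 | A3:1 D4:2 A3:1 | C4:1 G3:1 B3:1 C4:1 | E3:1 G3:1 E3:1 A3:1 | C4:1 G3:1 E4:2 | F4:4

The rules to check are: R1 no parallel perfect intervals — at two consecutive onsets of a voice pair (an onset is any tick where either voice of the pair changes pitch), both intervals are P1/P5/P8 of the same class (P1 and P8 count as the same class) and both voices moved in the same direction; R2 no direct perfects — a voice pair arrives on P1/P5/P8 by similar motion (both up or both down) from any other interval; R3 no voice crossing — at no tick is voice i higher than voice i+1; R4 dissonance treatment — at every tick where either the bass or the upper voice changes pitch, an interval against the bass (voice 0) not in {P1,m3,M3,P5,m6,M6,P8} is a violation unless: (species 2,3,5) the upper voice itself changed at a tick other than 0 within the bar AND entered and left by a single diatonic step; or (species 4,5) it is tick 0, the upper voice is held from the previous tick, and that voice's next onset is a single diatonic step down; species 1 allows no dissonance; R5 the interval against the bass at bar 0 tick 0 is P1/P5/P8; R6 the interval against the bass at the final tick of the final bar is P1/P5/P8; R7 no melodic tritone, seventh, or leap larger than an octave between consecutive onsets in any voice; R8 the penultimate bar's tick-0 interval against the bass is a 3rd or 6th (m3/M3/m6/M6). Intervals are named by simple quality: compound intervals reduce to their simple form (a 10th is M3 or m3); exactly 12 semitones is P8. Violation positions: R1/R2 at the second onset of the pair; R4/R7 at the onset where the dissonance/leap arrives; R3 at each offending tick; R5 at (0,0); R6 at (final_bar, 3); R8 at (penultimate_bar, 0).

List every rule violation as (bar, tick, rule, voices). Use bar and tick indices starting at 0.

(1, 0, R2, (0, 1))
(2, 2, R3, (0, 1))
(2, 2, R4, (0, 1))
(2, 3, R7, (1,))
(5, 0, R1, (0, 1))
(10, 0, R1, (0, 1))

bar 0: v0=F3 v1=F4 downbeat P8
bar 1: v0=E3 v1=B3 downbeat P5
bar 2: v0=G3 v1=E4 downbeat M6
bar 3: v0=E3 v1=E4 downbeat P8
bar 4: v0=F3 v1=A3 downbeat M3
bar 5: v0=G3 v1=D4 downbeat P5
bar 6: v0=F3 v1=A3 downbeat M3
bar 7: v0=E3 v1=C4 downbeat m6
bar 8: v0=C3 v1=E3 downbeat M3
bar 9: v0=E3 v1=C4 downbeat m6
bar 10: v0=F3 v1=F4 downbeat P8
  -> R2 @ bar 1 tick 0 v(0, 1): F3/D4 M6 -> E3/B3 P5 similar
  -> R3 @ bar 2 tick 2 v(0, 1): G3 above F3
  -> R4 @ bar 2 tick 2 v(0, 1): G3/F3 M2 untreated
  -> R7 @ bar 2 tick 3 v(1,): F3->B3 leap 6st
  -> R1 @ bar 5 tick 0 v(0, 1): F3/C4 P5 -> G3/D4 P5 similar
  -> R1 @ bar 10 tick 0 v(0, 1): E3/E4 P8 -> F3/F4 P8 similar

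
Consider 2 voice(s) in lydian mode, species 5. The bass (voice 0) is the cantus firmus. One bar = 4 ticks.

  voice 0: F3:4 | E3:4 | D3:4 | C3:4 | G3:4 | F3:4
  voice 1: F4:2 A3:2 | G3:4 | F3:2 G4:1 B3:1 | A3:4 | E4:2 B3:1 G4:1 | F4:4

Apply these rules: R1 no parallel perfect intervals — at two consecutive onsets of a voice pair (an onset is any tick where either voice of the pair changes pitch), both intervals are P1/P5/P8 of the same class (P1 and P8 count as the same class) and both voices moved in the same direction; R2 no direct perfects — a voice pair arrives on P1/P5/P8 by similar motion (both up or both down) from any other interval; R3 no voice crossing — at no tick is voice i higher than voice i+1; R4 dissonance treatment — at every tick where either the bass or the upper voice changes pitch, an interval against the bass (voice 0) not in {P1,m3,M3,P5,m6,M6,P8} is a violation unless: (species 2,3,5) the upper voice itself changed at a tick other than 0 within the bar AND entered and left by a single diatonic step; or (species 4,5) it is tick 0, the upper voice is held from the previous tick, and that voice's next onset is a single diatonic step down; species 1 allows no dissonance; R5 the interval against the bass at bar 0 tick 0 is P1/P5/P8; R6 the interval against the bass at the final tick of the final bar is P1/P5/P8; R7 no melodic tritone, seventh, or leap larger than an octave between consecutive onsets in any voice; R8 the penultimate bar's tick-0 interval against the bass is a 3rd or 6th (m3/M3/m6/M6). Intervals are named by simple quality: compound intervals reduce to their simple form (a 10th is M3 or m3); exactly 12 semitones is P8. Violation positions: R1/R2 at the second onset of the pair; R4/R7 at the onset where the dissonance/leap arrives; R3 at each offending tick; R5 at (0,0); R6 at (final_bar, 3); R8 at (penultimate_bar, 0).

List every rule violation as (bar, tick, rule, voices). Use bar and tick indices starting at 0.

bar 0: v0=F3 v1=F4 downbeat P8
bar 1: v0=E3 v1=G3 downbeat m3
bar 2: v0=D3 v1=F3 downbeat m3
bar 3: v0=C3 v1=A3 downbeat M6
bar 4: v0=G3 v1=E4 downbeat M6
bar 5: v0=F3 v1=F4 downbeat P8
  -> R4 @ bar 2 tick 2 v(0, 1): D3/G4 P4 untreated
  -> R7 @ bar 2 tick 2 v(1,): F3->G4 leap 14st
  -> R1 @ bar 5 tick 0 v(0, 1): G3/G4 P8 -> F3/F4 P8 similar

(2, 2, R4, (0, 1))
(2, 2, R7, (1,))
(5, 0, R1, (0, 1))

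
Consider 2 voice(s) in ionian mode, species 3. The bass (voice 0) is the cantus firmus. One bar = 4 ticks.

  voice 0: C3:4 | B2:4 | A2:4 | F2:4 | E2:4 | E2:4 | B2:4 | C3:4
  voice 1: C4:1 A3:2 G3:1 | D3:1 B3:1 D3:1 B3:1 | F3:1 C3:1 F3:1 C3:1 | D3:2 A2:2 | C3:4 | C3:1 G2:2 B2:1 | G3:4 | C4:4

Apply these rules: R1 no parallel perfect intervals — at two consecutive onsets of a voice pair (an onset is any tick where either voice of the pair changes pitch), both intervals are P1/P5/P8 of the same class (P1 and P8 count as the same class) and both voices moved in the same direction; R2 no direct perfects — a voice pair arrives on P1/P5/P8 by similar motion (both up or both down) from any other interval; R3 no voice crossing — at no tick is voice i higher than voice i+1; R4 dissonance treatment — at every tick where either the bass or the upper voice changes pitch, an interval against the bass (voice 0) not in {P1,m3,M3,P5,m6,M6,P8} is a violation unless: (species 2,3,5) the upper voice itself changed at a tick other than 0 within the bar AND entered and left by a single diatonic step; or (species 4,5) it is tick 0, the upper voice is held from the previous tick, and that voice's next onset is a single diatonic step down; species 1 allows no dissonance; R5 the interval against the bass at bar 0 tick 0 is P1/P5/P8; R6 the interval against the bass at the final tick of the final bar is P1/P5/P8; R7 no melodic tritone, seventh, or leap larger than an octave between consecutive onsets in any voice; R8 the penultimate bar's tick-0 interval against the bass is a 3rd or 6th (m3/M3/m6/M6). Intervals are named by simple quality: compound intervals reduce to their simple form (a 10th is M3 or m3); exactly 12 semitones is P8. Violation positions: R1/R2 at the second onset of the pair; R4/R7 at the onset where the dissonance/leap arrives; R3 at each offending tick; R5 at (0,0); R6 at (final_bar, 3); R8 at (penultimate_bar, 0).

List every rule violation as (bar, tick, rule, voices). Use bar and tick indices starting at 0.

bar 0: v0=C3 v1=C4 downbeat P8
bar 1: v0=B2 v1=D3 downbeat m3
bar 2: v0=A2 v1=F3 downbeat m6
bar 3: v0=F2 v1=D3 downbeat M6
bar 4: v0=E2 v1=C3 downbeat m6
bar 5: v0=E2 v1=C3 downbeat m6
bar 6: v0=B2 v1=G3 downbeat m6
bar 7: v0=C3 v1=C4 downbeat P8
  -> R7 @ bar 2 tick 0 v(1,): B3->F3 leap 6st
  -> R2 @ bar 7 tick 0 v(0, 1): B2/G3 m6 -> C3/C4 P8 similar

(2, 0, R7, (1,))
(7, 0, R2, (0, 1))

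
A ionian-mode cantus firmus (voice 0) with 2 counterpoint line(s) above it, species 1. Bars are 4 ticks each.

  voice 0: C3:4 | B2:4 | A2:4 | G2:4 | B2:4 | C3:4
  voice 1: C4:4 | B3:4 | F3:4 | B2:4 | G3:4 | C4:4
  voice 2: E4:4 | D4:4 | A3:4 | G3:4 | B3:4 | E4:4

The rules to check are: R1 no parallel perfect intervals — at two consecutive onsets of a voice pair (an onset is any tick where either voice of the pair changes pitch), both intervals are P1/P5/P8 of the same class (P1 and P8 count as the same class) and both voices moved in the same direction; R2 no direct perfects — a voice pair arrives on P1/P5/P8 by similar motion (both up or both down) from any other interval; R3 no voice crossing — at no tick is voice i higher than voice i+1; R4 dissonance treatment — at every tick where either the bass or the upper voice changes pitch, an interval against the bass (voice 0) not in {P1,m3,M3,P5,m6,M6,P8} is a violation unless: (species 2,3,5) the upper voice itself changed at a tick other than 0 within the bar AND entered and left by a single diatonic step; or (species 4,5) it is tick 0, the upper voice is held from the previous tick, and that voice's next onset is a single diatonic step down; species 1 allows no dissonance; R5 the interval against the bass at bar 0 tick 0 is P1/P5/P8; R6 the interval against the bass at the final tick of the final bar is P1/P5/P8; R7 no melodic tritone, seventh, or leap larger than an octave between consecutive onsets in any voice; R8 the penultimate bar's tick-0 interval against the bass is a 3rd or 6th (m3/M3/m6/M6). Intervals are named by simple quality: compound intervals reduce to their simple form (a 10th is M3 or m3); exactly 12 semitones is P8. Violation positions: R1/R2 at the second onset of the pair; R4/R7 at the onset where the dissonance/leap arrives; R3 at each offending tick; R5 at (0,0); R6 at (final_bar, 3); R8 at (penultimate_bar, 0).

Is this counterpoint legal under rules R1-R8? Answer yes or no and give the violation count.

No (10 violations)

bar 0: v0=C3 v1=C4 v2=E4 (M3)
bar 1: v0=B2 v1=B3 v2=D4 (m3)
bar 2: v0=A2 v1=F3 v2=A3 (P8)
bar 3: v0=G2 v1=B2 v2=G3 (P8)
bar 4: v0=B2 v1=G3 v2=B3 (P8)
bar 5: v0=C3 v1=C4 v2=E4 (M3)
  R5 @ bar0.0: opens on M3
  R1 @ bar1.0: C3/C4 P8 -> B2/B3 P8 similar
  R2 @ bar2.0: B2/D4 m3 -> A2/A3 P8 similar
  R7 @ bar2.0: B3->F3 leap 6st
  R1 @ bar3.0: A2/A3 P8 -> G2/G3 P8 similar
  R7 @ bar3.0: F3->B2 leap 6st
  R1 @ bar4.0: G2/G3 P8 -> B2/B3 P8 similar
  R8 @ bar4.0: penult P8 not 3rd/6th
  R2 @ bar5.0: B2/G3 m6 -> C3/C4 P8 similar
  R6 @ bar5.3: closes on M3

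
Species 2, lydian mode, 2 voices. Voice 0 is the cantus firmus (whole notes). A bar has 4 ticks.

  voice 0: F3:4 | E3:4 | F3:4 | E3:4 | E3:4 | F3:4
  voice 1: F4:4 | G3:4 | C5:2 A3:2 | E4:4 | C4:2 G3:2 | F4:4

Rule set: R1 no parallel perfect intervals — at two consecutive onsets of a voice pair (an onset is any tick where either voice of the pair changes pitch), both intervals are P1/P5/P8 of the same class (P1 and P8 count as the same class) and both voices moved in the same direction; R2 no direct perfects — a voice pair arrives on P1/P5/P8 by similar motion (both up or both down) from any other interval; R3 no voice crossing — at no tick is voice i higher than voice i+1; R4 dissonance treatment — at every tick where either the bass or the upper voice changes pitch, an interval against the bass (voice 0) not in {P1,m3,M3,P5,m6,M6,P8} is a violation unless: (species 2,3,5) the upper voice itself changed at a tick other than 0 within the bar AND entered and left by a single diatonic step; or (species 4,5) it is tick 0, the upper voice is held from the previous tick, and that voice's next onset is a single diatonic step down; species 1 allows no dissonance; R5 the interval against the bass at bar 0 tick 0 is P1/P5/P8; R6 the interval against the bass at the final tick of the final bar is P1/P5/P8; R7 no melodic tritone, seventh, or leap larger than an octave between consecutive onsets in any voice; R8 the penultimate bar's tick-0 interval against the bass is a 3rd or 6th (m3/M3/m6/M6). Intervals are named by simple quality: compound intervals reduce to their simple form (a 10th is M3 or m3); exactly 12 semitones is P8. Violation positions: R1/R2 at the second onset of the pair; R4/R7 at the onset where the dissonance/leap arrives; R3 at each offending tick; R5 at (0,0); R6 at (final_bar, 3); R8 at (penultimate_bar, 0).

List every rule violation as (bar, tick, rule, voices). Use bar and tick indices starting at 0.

(1, 0, R7, (1,))
(2, 0, R2, (0, 1))
(2, 0, R7, (1,))
(2, 2, R7, (1,))
(5, 0, R2, (0, 1))
(5, 0, R7, (1,))

bar 0: v0=F3 v1=F4 downbeat P8
bar 1: v0=E3 v1=G3 downbeat m3
bar 2: v0=F3 v1=C5 downbeat P5
bar 3: v0=E3 v1=E4 downbeat P8
bar 4: v0=E3 v1=C4 downbeat m6
bar 5: v0=F3 v1=F4 downbeat P8
  -> R7 @ bar 1 tick 0 v(1,): F4->G3 leap 10st
  -> R2 @ bar 2 tick 0 v(0, 1): E3/G3 m3 -> F3/C5 P5 similar
  -> R7 @ bar 2 tick 0 v(1,): G3->C5 leap 17st
  -> R7 @ bar 2 tick 2 v(1,): C5->A3 leap 15st
  -> R2 @ bar 5 tick 0 v(0, 1): E3/G3 m3 -> F3/F4 P8 similar
  -> R7 @ bar 5 tick 0 v(1,): G3->F4 leap 10st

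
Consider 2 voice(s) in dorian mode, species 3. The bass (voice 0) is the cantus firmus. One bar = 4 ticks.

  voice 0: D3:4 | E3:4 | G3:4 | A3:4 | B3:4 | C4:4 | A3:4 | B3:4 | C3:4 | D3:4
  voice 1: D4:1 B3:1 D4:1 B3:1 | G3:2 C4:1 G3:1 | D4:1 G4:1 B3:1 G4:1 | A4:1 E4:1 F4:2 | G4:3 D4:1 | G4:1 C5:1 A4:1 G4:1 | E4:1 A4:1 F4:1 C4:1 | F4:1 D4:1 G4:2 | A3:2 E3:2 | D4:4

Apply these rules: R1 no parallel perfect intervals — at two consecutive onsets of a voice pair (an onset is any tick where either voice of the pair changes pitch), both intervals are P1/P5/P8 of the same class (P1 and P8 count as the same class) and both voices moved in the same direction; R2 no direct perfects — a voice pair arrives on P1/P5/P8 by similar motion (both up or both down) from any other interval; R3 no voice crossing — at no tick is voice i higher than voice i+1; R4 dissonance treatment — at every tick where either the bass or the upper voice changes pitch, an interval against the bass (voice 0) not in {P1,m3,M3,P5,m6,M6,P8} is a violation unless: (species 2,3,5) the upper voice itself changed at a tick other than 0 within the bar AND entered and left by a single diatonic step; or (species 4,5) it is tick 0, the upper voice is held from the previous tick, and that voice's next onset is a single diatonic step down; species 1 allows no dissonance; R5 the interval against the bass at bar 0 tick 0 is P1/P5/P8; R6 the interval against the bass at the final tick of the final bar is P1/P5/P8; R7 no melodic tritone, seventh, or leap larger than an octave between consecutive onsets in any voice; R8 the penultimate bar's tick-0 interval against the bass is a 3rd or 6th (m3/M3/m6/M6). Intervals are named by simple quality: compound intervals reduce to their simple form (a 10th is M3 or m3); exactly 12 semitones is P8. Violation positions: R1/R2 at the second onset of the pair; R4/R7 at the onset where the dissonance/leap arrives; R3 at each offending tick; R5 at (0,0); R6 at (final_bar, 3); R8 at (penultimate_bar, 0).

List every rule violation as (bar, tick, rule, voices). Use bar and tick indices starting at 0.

(2, 0, R2, (0, 1))
(3, 0, R1, (0, 1))
(5, 0, R2, (0, 1))
(6, 0, R1, (0, 1))
(7, 0, R4, (0, 1))
(8, 0, R7, (0,))
(8, 0, R7, (1,))
(9, 0, R2, (0, 1))
(9, 0, R7, (1,))

bar 0: v0=D3 v1=D4 downbeat P8
bar 1: v0=E3 v1=G3 downbeat m3
bar 2: v0=G3 v1=D4 downbeat P5
bar 3: v0=A3 v1=A4 downbeat P8
bar 4: v0=B3 v1=G4 downbeat m6
bar 5: v0=C4 v1=G4 downbeat P5
bar 6: v0=A3 v1=E4 downbeat P5
bar 7: v0=B3 v1=F4 downbeat TT
bar 8: v0=C3 v1=A3 downbeat M6
bar 9: v0=D3 v1=D4 downbeat P8
  -> R2 @ bar 2 tick 0 v(0, 1): E3/G3 m3 -> G3/D4 P5 similar
  -> R1 @ bar 3 tick 0 v(0, 1): G3/G4 P8 -> A3/A4 P8 similar
  -> R2 @ bar 5 tick 0 v(0, 1): B3/D4 m3 -> C4/G4 P5 similar
  -> R1 @ bar 6 tick 0 v(0, 1): C4/G4 P5 -> A3/E4 P5 similar
  -> R4 @ bar 7 tick 0 v(0, 1): B3/F4 TT untreated
  -> R7 @ bar 8 tick 0 v(0,): B3->C3 leap 11st
  -> R7 @ bar 8 tick 0 v(1,): G4->A3 leap 10st
  -> R2 @ bar 9 tick 0 v(0, 1): C3/E3 M3 -> D3/D4 P8 similar
  -> R7 @ bar 9 tick 0 v(1,): E3->D4 leap 10st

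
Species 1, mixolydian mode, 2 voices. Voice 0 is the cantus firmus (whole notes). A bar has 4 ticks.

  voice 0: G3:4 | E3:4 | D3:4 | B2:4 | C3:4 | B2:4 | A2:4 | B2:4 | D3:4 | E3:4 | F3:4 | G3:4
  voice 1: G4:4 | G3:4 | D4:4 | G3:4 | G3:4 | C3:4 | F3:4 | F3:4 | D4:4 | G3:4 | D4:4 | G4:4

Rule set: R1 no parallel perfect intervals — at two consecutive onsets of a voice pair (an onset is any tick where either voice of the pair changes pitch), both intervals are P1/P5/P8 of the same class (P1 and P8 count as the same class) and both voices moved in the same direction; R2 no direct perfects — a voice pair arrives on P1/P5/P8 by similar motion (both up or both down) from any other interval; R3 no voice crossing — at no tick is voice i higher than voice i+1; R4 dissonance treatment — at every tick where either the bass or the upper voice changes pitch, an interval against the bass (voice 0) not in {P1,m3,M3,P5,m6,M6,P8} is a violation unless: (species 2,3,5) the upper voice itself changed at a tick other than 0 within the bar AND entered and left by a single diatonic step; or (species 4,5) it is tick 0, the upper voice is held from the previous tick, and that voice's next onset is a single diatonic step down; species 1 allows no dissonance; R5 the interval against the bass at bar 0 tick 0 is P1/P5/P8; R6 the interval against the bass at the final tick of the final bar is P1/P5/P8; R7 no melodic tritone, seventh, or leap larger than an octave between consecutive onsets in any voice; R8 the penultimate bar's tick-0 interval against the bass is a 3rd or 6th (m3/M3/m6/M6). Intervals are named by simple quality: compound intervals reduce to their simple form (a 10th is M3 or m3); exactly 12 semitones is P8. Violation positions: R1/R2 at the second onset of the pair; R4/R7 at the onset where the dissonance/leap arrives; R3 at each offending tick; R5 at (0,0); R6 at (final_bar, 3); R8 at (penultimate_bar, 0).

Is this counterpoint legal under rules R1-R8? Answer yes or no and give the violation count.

No (4 violations)

bar 0: v0=G3 v1=G4 (P8)
bar 1: v0=E3 v1=G3 (m3)
bar 2: v0=D3 v1=D4 (P8)
bar 3: v0=B2 v1=G3 (m6)
bar 4: v0=C3 v1=G3 (P5)
bar 5: v0=B2 v1=C3 (m2)
bar 6: v0=A2 v1=F3 (m6)
bar 7: v0=B2 v1=F3 (TT)
bar 8: v0=D3 v1=D4 (P8)
bar 9: v0=E3 v1=G3 (m3)
bar 10: v0=F3 v1=D4 (M6)
bar 11: v0=G3 v1=G4 (P8)
  R4 @ bar5.0: B2/C3 m2 untreated
  R4 @ bar7.0: B2/F3 TT untreated
  R2 @ bar8.0: B2/F3 TT -> D3/D4 P8 similar
  R2 @ bar11.0: F3/D4 M6 -> G3/G4 P8 similar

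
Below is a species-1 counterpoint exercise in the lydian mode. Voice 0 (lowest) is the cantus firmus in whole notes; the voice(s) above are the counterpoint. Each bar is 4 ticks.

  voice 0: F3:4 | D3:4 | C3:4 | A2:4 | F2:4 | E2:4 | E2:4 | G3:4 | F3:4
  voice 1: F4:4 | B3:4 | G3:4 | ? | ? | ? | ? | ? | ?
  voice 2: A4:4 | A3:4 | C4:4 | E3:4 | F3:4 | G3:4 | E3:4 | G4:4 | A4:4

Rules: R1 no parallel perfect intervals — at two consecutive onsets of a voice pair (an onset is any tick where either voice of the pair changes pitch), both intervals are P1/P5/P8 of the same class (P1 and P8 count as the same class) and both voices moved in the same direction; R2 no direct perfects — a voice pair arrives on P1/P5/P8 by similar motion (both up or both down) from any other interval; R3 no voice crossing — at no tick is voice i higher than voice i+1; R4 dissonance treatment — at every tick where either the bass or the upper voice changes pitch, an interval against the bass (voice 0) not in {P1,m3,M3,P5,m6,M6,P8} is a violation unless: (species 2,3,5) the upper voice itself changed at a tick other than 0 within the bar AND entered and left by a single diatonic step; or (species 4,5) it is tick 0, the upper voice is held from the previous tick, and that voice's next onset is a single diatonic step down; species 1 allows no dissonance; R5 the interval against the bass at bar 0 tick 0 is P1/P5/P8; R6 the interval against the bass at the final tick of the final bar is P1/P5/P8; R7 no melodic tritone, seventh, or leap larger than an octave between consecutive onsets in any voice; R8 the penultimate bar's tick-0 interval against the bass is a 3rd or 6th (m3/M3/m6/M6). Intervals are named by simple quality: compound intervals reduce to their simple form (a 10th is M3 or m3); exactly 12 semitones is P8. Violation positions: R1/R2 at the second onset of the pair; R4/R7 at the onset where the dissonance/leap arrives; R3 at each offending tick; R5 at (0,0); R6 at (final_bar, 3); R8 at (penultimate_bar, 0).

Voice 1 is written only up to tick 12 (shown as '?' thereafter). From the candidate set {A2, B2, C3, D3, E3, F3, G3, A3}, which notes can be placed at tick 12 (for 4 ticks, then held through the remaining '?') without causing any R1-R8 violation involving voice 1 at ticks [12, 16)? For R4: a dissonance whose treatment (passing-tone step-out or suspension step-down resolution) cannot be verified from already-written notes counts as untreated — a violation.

{C3}

A2: violates R2,R7
B2: violates R4
C3: legal
D3: violates R4
E3: violates R1,R2
F3: violates R3
G3: violates R3,R4
A3: violates R3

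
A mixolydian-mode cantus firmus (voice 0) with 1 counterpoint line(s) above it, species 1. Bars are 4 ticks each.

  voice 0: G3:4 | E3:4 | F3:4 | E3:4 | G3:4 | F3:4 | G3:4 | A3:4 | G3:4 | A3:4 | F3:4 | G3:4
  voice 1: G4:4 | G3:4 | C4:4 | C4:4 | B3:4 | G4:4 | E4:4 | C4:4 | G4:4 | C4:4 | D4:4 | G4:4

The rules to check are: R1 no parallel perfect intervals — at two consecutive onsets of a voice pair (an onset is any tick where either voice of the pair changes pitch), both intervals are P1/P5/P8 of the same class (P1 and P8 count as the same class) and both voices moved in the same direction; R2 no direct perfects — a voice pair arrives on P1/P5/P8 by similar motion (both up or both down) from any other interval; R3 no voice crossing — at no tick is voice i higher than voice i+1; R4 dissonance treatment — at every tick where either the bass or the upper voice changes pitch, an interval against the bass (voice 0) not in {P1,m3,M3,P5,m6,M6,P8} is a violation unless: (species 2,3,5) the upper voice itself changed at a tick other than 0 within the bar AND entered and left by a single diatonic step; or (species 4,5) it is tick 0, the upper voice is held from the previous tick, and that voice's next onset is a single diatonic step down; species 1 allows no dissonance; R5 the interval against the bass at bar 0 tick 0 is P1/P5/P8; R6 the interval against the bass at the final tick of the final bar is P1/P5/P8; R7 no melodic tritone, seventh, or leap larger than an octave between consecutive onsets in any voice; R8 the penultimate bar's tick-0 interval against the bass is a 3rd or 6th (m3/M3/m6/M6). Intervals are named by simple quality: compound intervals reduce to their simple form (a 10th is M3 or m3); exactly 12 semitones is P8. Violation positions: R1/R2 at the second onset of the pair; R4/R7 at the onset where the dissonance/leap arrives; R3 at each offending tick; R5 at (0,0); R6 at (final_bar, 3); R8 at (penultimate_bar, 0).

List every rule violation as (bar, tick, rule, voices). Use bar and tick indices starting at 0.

(2, 0, R2, (0, 1))
(5, 0, R4, (0, 1))
(11, 0, R2, (0, 1))

bar 0: v0=G3 v1=G4 downbeat P8
bar 1: v0=E3 v1=G3 downbeat m3
bar 2: v0=F3 v1=C4 downbeat P5
bar 3: v0=E3 v1=C4 downbeat m6
bar 4: v0=G3 v1=B3 downbeat M3
bar 5: v0=F3 v1=G4 downbeat M2
bar 6: v0=G3 v1=E4 downbeat M6
bar 7: v0=A3 v1=C4 downbeat m3
bar 8: v0=G3 v1=G4 downbeat P8
bar 9: v0=A3 v1=C4 downbeat m3
bar 10: v0=F3 v1=D4 downbeat M6
bar 11: v0=G3 v1=G4 downbeat P8
  -> R2 @ bar 2 tick 0 v(0, 1): E3/G3 m3 -> F3/C4 P5 similar
  -> R4 @ bar 5 tick 0 v(0, 1): F3/G4 M2 untreated
  -> R2 @ bar 11 tick 0 v(0, 1): F3/D4 M6 -> G3/G4 P8 similar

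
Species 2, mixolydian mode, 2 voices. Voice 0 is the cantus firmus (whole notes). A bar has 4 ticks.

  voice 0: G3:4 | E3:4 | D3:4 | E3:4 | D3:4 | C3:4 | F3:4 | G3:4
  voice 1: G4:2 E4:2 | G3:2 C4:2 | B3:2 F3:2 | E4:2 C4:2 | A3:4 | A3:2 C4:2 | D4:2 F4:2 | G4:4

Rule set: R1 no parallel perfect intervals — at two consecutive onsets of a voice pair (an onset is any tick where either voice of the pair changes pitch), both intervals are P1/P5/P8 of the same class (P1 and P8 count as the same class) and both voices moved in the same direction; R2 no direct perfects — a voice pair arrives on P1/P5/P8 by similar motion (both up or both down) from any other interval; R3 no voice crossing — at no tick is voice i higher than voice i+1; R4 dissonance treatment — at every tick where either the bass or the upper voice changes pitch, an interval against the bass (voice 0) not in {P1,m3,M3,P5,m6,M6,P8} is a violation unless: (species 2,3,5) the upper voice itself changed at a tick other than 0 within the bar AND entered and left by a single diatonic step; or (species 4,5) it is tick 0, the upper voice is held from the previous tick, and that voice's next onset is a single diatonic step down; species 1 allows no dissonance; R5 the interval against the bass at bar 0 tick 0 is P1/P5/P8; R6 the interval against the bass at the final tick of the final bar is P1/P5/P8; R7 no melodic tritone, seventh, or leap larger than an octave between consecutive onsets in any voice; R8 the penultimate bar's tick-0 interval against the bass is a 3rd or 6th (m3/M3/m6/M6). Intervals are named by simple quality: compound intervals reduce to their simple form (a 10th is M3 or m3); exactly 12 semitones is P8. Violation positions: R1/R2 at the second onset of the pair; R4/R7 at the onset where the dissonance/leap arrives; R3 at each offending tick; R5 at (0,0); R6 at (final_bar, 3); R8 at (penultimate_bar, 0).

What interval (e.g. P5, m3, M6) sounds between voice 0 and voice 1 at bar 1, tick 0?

m3

voice 0=E3 voice 1=G3 -> m3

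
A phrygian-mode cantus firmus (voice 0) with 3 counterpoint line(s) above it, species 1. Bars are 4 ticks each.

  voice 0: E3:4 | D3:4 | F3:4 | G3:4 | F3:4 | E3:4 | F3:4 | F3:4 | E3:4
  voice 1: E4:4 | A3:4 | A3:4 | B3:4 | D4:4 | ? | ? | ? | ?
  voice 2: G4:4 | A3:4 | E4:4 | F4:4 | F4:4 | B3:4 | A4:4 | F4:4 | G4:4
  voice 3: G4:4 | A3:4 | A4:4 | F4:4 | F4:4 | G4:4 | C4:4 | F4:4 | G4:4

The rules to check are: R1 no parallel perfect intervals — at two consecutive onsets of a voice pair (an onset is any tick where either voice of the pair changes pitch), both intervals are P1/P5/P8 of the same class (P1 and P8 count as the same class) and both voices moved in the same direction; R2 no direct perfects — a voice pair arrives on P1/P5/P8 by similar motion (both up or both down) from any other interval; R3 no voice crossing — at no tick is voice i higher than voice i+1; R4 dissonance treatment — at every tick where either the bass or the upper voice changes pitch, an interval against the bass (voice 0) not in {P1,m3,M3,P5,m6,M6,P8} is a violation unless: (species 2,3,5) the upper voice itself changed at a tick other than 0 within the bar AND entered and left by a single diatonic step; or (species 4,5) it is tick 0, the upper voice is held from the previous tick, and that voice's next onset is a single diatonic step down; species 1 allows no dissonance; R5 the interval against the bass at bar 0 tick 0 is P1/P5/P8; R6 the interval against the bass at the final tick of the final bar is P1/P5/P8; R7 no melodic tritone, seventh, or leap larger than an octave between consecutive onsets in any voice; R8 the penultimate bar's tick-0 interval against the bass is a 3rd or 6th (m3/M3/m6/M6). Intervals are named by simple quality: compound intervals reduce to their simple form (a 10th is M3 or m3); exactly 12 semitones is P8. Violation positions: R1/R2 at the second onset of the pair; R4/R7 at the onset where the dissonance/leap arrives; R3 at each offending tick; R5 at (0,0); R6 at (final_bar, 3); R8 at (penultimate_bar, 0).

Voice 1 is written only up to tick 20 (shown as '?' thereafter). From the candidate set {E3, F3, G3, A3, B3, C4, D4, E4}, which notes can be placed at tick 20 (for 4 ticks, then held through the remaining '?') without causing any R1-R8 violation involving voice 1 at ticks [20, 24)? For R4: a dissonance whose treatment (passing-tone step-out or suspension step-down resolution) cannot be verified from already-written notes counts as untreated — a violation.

{G3}

E3: violates R2,R7
F3: violates R4
G3: legal
A3: violates R4
B3: violates R2
C4: violates R3
D4: violates R3,R4
E4: violates R3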